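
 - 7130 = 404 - 7534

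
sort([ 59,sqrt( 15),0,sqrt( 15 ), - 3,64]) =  [-3,0,sqrt(15 ),sqrt(15), 59, 64] 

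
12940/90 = 1294/9= 143.78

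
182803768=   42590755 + 140213013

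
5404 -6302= - 898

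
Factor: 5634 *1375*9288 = 2^4 *3^5*5^3*11^1*43^1*313^1 = 71951814000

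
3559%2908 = 651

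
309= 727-418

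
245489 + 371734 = 617223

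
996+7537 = 8533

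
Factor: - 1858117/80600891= - 7^( - 1)*17^1*29^1*3769^1*11514413^ (-1) 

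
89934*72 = 6475248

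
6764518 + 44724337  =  51488855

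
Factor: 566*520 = 2^4*5^1*13^1*283^1 = 294320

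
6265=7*895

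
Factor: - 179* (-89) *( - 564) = -2^2*3^1*47^1 * 89^1*179^1 = - 8985084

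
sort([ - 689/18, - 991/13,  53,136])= [ - 991/13, - 689/18,53,136 ] 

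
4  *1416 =5664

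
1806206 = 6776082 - 4969876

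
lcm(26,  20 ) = 260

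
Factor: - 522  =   - 2^1*3^2*29^1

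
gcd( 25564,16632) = 308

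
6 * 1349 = 8094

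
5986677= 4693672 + 1293005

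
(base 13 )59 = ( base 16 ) 4A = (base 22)38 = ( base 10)74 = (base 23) 35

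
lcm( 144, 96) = 288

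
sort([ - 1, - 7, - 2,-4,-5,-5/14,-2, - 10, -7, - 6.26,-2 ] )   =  [ - 10,-7,-7,-6.26,- 5,-4, - 2, - 2,-2, - 1, -5/14 ]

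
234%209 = 25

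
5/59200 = 1/11840 = 0.00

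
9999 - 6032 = 3967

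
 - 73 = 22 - 95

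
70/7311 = 70/7311  =  0.01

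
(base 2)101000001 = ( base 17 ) 11f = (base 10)321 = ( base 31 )ab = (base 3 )102220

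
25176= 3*8392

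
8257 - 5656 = 2601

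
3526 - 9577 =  - 6051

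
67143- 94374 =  - 27231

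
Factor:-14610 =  - 2^1 * 3^1*5^1*487^1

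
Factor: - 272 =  - 2^4*17^1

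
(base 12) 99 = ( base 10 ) 117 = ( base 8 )165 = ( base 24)4L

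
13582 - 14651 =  - 1069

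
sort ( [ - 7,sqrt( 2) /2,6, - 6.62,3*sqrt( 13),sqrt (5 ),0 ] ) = [ - 7, - 6.62,  0, sqrt(2)/2,sqrt(5), 6,3* sqrt ( 13 )]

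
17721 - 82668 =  - 64947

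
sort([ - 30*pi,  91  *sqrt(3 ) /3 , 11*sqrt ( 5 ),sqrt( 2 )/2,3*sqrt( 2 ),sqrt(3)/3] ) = [ - 30*pi,  sqrt( 3 ) /3, sqrt( 2) /2, 3 * sqrt(2 ), 11*sqrt( 5), 91*sqrt( 3 ) /3 ] 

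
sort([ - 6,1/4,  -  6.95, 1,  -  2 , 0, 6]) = [ - 6.95 ,- 6, - 2, 0, 1/4,1,6]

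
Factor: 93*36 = 3348 = 2^2 * 3^3 * 31^1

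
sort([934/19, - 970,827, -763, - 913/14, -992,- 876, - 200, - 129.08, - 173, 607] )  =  [ - 992, - 970, - 876, - 763,-200, - 173 , -129.08, -913/14,  934/19,607, 827 ]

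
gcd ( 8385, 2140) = 5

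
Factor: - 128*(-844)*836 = 2^11*11^1 *19^1*211^1 =90314752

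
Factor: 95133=3^1*19^1 * 1669^1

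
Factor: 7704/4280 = 3^2*5^( - 1) = 9/5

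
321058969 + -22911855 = 298147114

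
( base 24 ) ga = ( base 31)CM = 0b110001010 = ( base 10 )394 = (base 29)dh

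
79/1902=79/1902=0.04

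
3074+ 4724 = 7798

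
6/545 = 6/545 = 0.01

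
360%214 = 146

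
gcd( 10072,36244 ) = 4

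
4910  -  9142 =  - 4232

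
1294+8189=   9483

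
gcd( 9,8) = 1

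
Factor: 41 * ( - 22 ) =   -  2^1 * 11^1 *41^1 = -902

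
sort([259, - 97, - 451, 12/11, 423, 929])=[ - 451, - 97,12/11,259,423,  929]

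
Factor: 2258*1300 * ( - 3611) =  - 10599729400 = -  2^3*5^2*13^1*23^1*157^1*1129^1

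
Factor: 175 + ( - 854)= - 7^1*97^1 = - 679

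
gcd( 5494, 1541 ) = 67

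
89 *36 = 3204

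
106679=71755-- 34924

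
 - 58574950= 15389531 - 73964481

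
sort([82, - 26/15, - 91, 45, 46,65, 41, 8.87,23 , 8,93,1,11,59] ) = [-91, - 26/15,1,8,8.87,11,  23,41,45,  46,59, 65,  82, 93 ] 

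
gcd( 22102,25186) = 514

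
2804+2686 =5490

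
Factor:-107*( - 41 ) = 4387=41^1*107^1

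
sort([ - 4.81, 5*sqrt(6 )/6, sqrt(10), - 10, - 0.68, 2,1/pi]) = [-10,-4.81,-0.68, 1/pi, 2, 5*sqrt( 6)/6,sqrt(10)] 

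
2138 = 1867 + 271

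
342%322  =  20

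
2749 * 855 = 2350395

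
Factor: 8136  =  2^3*3^2*113^1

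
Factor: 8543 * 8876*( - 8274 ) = -2^3*3^1*7^2 * 197^1*317^1  *8543^1= -627398125032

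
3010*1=3010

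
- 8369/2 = -8369/2= - 4184.50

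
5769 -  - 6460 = 12229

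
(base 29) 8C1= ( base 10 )7077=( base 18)13f3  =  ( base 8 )15645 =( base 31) 7b9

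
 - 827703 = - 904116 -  - 76413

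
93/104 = 93/104 =0.89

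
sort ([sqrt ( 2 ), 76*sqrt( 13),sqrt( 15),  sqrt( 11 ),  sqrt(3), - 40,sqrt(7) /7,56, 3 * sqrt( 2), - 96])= [ - 96,-40,sqrt ( 7) /7, sqrt( 2),sqrt (3),sqrt( 11),sqrt( 15), 3 * sqrt( 2),56, 76 * sqrt(13)]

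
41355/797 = 51 + 708/797 = 51.89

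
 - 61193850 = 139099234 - 200293084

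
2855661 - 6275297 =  - 3419636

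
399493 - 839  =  398654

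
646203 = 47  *13749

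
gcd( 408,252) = 12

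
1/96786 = 1/96786 = 0.00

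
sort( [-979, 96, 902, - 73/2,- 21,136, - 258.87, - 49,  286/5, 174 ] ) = [- 979, - 258.87, - 49 , - 73/2, - 21, 286/5, 96, 136,174, 902] 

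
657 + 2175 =2832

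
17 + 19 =36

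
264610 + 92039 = 356649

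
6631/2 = 3315 + 1/2  =  3315.50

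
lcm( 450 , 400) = 3600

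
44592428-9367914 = 35224514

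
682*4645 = 3167890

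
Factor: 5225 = 5^2*11^1*19^1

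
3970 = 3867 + 103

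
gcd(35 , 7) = 7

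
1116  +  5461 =6577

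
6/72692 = 3/36346 =0.00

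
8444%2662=458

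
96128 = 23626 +72502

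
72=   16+56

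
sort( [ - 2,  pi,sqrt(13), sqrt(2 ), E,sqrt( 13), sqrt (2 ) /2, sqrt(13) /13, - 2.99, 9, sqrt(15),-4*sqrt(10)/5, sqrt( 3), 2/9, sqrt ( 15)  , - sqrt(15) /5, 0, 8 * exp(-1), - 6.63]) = [-6.63,  -  2.99,- 4 * sqrt(10) /5, -2,- sqrt(15)/5,0, 2/9, sqrt(13)/13, sqrt( 2 )/2, sqrt( 2),sqrt(3), E, 8 * exp( - 1 ), pi,  sqrt(13 ), sqrt(13) , sqrt (15), sqrt(15 ),  9]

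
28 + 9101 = 9129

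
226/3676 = 113/1838  =  0.06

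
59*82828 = 4886852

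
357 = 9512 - 9155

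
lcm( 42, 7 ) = 42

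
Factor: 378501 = 3^1*71^1*1777^1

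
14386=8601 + 5785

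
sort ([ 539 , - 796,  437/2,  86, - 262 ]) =[ - 796, - 262,86,437/2,539]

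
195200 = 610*320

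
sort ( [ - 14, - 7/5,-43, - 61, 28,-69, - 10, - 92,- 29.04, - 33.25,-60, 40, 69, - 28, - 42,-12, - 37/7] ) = [ - 92, - 69 , - 61, -60,-43, - 42, - 33.25  , - 29.04 ,  -  28, - 14, - 12 , - 10, - 37/7, -7/5, 28, 40, 69]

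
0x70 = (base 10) 112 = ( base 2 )1110000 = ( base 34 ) 3a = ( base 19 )5H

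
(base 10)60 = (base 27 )26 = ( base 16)3C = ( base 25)2a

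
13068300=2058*6350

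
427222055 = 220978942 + 206243113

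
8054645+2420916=10475561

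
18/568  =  9/284 = 0.03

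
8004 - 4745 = 3259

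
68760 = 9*7640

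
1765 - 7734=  - 5969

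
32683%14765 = 3153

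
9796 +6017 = 15813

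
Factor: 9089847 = 3^3*13^1*19^1*29^1*47^1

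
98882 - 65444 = 33438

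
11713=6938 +4775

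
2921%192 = 41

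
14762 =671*22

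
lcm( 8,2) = 8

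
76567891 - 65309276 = 11258615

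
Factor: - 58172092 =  - 2^2 * 11^1*163^1 * 8111^1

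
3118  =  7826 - 4708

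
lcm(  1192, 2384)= 2384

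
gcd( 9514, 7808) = 2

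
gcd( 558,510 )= 6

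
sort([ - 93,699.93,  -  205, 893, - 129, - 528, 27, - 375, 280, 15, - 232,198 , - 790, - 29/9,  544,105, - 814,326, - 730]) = [ - 814, - 790,-730, -528, -375, - 232, - 205,  -  129, - 93,  -  29/9 , 15,27 , 105,198 , 280,326,544  ,  699.93,893]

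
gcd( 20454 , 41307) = 21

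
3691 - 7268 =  - 3577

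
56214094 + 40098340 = 96312434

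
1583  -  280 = 1303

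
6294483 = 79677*79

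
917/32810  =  917/32810 =0.03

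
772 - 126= 646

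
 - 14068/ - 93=151 + 25/93  =  151.27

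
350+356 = 706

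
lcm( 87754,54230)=4826470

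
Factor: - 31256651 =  - 31256651^1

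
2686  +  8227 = 10913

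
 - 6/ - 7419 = 2/2473= 0.00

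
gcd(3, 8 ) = 1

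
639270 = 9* 71030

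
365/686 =365/686 = 0.53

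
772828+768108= 1540936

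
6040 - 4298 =1742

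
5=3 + 2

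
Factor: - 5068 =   -  2^2*7^1*181^1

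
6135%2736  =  663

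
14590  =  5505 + 9085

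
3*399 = 1197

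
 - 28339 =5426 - 33765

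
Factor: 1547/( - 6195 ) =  - 221/885  =  - 3^(  -  1)*5^( - 1 ) * 13^1*17^1*59^ ( - 1 )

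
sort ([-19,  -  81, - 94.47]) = [ - 94.47, -81,  -  19]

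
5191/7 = 5191/7 = 741.57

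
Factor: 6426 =2^1*3^3* 7^1*17^1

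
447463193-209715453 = 237747740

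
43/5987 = 43/5987 =0.01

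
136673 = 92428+44245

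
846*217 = 183582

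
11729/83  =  11729/83 = 141.31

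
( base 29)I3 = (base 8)1015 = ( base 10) 525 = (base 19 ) 18C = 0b1000001101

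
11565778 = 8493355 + 3072423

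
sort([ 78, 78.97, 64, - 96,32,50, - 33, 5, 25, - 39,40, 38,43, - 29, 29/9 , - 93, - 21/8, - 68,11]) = [ - 96, - 93 , - 68, - 39,  -  33,  -  29, - 21/8, 29/9,5  ,  11, 25,32, 38,40,43,50,64, 78, 78.97]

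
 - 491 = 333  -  824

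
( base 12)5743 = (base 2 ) 10010111100011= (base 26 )E91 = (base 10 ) 9699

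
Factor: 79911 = 3^2*13^1*683^1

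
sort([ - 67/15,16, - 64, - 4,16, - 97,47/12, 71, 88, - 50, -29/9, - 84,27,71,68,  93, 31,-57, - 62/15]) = [ - 97, - 84, - 64, - 57, - 50, - 67/15, - 62/15, - 4, - 29/9,47/12, 16, 16 , 27,  31 , 68,71,71,88,93 ]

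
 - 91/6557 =-1 + 6466/6557 = -0.01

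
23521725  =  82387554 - 58865829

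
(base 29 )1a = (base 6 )103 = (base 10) 39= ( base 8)47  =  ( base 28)1B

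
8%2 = 0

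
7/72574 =7/72574=   0.00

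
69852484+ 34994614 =104847098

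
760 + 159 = 919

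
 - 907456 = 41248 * (- 22)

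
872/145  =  6+2/145 = 6.01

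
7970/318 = 3985/159 = 25.06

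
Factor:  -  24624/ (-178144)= 2^( - 1)*3^4*293^( - 1) = 81/586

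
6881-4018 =2863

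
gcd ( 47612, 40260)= 4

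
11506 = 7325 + 4181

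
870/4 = 217 + 1/2= 217.50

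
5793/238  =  5793/238=24.34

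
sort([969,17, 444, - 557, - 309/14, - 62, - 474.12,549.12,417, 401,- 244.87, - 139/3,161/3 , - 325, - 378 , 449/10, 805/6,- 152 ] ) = [ - 557 , - 474.12, - 378, - 325, - 244.87, - 152, - 62, - 139/3, - 309/14, 17 , 449/10,161/3,805/6,401, 417, 444,549.12,969]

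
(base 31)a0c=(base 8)22626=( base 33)8rj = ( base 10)9622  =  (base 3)111012101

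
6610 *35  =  231350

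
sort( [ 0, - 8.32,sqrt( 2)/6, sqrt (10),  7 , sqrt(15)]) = [ - 8.32,0,sqrt( 2)/6, sqrt( 10 ), sqrt(15), 7]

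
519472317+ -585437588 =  - 65965271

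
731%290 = 151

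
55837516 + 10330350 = 66167866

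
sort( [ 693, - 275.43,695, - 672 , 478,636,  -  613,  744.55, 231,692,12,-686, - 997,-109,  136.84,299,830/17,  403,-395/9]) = [  -  997, - 686, - 672, - 613, - 275.43 , -109, - 395/9,12, 830/17,136.84, 231,299, 403,  478,636,692,  693, 695, 744.55]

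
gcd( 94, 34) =2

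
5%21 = 5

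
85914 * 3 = 257742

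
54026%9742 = 5316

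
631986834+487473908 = 1119460742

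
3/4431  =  1/1477 = 0.00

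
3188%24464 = 3188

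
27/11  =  27/11 = 2.45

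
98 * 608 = 59584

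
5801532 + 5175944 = 10977476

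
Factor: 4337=4337^1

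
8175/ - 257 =-8175/257 = -31.81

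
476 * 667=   317492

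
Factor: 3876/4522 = 2^1*3^1*7^( - 1 )=6/7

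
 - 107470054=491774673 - 599244727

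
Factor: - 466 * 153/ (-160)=2^(-4 ) * 3^2*5^ ( - 1 )*17^1*233^1  =  35649/80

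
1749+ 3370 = 5119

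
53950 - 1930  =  52020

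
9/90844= 9/90844 = 0.00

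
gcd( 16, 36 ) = 4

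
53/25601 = 53/25601 = 0.00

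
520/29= 17 + 27/29= 17.93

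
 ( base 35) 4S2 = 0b1011011111010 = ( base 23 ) B2H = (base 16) 16fa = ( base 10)5882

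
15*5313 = 79695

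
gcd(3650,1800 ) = 50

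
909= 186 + 723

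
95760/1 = 95760=95760.00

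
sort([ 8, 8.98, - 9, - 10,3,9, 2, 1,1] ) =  [- 10, - 9,1,1, 2,  3,8,  8.98, 9]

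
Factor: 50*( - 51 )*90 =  -229500 = - 2^2*3^3*5^3*17^1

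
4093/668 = 6+85/668=6.13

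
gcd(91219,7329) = 1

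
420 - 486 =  - 66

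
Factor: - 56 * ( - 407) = 22792 = 2^3*7^1*11^1*37^1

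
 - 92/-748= 23/187 = 0.12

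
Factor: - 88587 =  - 3^3*17^1*193^1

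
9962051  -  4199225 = 5762826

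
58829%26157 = 6515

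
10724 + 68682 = 79406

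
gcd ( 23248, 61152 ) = 16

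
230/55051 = 230/55051 = 0.00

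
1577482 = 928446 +649036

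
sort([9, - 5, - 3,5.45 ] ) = [ -5, - 3, 5.45,9 ] 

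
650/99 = 650/99 = 6.57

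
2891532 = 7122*406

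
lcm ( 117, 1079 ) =9711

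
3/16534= 3/16534 =0.00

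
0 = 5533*0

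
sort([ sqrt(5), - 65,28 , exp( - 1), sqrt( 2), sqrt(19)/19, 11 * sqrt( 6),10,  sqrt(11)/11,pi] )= [ - 65,sqrt(19)/19,sqrt(11)/11, exp( - 1),sqrt (2),sqrt(5),pi,10 , 11 * sqrt( 6), 28]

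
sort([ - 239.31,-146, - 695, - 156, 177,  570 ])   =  [ - 695,-239.31, - 156, -146,177, 570 ] 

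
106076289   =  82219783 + 23856506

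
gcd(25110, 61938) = 1674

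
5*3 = 15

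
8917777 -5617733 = 3300044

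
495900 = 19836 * 25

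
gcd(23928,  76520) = 8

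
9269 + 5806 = 15075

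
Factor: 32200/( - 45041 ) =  - 2^3*5^2*7^1*23^1*73^( - 1 )*617^ ( - 1 ) 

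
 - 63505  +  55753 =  - 7752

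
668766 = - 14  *(- 47769 ) 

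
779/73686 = 779/73686 = 0.01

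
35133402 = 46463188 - 11329786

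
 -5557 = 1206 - 6763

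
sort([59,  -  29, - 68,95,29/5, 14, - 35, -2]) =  [ - 68, - 35, - 29, - 2,29/5, 14,59,95]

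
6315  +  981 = 7296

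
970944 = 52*18672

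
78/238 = 39/119 = 0.33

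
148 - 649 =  - 501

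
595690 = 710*839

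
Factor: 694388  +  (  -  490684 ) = 2^3*25463^1 = 203704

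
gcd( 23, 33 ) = 1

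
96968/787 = 96968/787= 123.21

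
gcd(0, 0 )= 0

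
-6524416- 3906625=- 10431041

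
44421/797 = 55 + 586/797= 55.74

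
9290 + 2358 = 11648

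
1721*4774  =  8216054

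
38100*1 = 38100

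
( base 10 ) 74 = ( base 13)59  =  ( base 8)112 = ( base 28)2i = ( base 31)2c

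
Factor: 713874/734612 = 2^( - 1)*3^1*7^1*23^1*43^( -1)*739^1*4271^( - 1 ) = 356937/367306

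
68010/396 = 11335/66 = 171.74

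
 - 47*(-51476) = 2419372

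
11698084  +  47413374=59111458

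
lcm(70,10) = 70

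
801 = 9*89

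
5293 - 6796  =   - 1503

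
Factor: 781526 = 2^1*390763^1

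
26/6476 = 13/3238 = 0.00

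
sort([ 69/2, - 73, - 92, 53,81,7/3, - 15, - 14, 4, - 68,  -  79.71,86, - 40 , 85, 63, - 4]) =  [ - 92, - 79.71  , - 73, - 68, - 40, - 15,-14, - 4, 7/3,4, 69/2 , 53,63, 81,85,  86 ] 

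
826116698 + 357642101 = 1183758799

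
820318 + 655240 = 1475558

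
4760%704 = 536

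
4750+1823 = 6573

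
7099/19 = 7099/19 = 373.63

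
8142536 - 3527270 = 4615266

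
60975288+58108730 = 119084018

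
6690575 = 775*8633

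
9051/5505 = 3017/1835 = 1.64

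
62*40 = 2480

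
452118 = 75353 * 6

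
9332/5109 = 1  +  4223/5109  =  1.83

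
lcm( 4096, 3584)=28672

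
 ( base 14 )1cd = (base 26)ED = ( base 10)377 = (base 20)ih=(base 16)179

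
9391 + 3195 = 12586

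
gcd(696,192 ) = 24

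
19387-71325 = - 51938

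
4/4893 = 4/4893 = 0.00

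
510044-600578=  -90534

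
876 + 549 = 1425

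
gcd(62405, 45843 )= 7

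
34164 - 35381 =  - 1217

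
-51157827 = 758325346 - 809483173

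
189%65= 59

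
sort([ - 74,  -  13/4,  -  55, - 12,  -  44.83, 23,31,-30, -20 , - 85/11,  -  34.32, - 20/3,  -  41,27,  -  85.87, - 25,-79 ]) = [ - 85.87, -79, - 74, - 55, - 44.83,  -  41, - 34.32, - 30,  -  25, - 20, - 12, - 85/11,  -  20/3, - 13/4 , 23, 27, 31] 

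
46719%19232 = 8255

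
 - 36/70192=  - 9/17548 = - 0.00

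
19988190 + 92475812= 112464002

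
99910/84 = 1189 + 17/42 =1189.40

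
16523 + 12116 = 28639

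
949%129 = 46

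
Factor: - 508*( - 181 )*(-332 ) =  - 2^4*83^1  *127^1*181^1 = - 30526736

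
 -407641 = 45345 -452986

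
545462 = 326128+219334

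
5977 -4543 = 1434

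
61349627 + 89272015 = 150621642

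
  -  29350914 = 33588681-62939595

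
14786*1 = 14786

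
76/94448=19/23612=0.00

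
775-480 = 295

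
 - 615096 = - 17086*36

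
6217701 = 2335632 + 3882069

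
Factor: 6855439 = 1231^1 * 5569^1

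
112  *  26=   2912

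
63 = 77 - 14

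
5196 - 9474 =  - 4278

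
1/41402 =1/41402 =0.00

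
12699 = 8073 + 4626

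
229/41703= 229/41703 = 0.01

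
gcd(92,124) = 4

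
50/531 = 50/531 = 0.09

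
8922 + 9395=18317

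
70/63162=35/31581 = 0.00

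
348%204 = 144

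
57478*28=1609384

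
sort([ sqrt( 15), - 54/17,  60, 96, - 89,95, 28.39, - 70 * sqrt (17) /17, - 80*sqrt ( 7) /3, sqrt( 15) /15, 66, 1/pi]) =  [ - 89 , - 80*sqrt( 7)/3, - 70*  sqrt( 17)/17, - 54/17,sqrt( 15 ) /15,1/pi, sqrt (15)  ,  28.39,60, 66, 95, 96 ] 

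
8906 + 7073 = 15979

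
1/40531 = 1/40531 = 0.00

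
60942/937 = 65 + 37/937 = 65.04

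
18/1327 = 18/1327 = 0.01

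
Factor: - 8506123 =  - 1801^1 * 4723^1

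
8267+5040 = 13307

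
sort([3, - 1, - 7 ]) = [ - 7, - 1, 3 ]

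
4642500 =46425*100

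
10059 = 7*1437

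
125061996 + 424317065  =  549379061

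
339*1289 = 436971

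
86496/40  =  2162+2/5 = 2162.40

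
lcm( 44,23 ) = 1012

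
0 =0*2319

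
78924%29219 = 20486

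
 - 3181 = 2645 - 5826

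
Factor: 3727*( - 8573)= - 31951571 =- 3727^1*8573^1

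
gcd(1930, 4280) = 10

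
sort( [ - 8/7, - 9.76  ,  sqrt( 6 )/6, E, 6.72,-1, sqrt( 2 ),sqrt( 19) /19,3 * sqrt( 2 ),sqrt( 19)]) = [ - 9.76, -8/7,-1, sqrt( 19) /19,  sqrt ( 6 )/6, sqrt (2),E,3*  sqrt (2 ), sqrt(19),6.72] 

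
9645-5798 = 3847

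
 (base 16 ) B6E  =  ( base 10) 2926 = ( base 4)231232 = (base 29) 3dq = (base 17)a22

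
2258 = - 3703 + 5961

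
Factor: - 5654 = -2^1*11^1 * 257^1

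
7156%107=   94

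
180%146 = 34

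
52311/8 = 6538  +  7/8 = 6538.88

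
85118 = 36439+48679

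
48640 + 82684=131324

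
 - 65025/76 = -65025/76 = - 855.59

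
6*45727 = 274362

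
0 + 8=8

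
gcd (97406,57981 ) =1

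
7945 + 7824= 15769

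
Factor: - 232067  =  -11^1*17^2*73^1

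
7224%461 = 309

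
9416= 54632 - 45216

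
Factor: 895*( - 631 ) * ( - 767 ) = 433159415 = 5^1 *13^1*59^1 *179^1*631^1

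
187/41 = 187/41= 4.56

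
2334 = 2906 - 572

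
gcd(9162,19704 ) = 6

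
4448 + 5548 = 9996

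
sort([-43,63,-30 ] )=[ - 43,- 30, 63] 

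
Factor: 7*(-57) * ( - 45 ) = 17955 = 3^3*5^1*7^1*19^1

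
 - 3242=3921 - 7163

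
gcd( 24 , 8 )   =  8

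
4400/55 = 80 = 80.00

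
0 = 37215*0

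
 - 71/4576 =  - 71/4576 = - 0.02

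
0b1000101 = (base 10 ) 69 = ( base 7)126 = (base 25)2j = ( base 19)3c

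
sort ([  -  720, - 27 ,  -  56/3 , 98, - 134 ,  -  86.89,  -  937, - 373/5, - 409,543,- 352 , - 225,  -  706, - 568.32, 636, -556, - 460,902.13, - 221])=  [ - 937, - 720 , - 706 , - 568.32,  -  556,-460,-409 ,  -  352, - 225, - 221,-134 , - 86.89 ,  -  373/5, - 27, - 56/3,98, 543,636, 902.13]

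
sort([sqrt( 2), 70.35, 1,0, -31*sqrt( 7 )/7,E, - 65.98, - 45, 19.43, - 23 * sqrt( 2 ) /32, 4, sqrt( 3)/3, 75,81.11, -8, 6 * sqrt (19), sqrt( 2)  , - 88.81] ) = [- 88.81,-65.98, - 45, - 31*sqrt(7)/7,-8, - 23*sqrt( 2)/32,0,sqrt( 3 ) /3, 1, sqrt( 2 ) , sqrt( 2 ),E, 4,19.43 , 6 * sqrt( 19), 70.35 , 75, 81.11]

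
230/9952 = 115/4976 = 0.02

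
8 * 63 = 504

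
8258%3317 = 1624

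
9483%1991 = 1519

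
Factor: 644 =2^2*7^1*23^1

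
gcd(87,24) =3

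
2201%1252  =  949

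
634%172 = 118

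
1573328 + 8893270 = 10466598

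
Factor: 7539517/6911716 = 2^( - 2)*7^( - 1 )*17^1*193^(-1 )* 1279^(-1 )*443501^1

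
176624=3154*56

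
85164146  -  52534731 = 32629415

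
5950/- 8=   -  744 + 1/4 = -743.75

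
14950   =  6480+8470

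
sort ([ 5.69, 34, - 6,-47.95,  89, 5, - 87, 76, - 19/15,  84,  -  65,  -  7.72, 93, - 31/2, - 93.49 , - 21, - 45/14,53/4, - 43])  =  [ - 93.49,-87,-65, - 47.95, -43, - 21,  -  31/2, - 7.72, - 6,  -  45/14,  -  19/15, 5,5.69, 53/4, 34, 76, 84, 89, 93 ]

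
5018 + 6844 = 11862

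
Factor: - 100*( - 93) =9300= 2^2*3^1*5^2*31^1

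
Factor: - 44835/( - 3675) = 61/5 = 5^( - 1)*61^1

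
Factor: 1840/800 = 2^( - 1 )*5^(-1)*  23^1=23/10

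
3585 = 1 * 3585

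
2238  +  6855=9093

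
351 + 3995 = 4346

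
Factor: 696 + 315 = 1011  =  3^1*337^1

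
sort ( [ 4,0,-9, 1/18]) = [-9, 0,  1/18,4]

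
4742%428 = 34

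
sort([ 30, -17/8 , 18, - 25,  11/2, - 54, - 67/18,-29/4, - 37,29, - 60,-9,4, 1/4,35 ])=[ - 60 , - 54,  -  37,- 25, - 9,-29/4, - 67/18, - 17/8 , 1/4, 4,11/2, 18,  29,30, 35]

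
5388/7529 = 5388/7529=   0.72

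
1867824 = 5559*336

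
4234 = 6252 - 2018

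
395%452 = 395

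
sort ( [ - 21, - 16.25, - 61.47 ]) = [ - 61.47,-21, - 16.25]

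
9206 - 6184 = 3022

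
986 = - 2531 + 3517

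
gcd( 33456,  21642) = 6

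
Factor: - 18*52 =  - 2^3*3^2*13^1 = - 936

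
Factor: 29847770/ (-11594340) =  - 2984777/1159434 = - 2^ ( - 1) * 3^ ( - 4)*17^(-1)*421^( - 1)*2984777^1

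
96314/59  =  1632 + 26/59 = 1632.44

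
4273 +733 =5006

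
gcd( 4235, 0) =4235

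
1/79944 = 1/79944=0.00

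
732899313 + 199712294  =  932611607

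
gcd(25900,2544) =4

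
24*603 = 14472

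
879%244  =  147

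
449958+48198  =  498156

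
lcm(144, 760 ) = 13680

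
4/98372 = 1/24593 = 0.00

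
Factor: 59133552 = 2^4 * 3^1*23^1*29^1 * 1847^1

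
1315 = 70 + 1245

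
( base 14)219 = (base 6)1531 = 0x19f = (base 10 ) 415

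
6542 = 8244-1702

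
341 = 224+117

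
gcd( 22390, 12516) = 2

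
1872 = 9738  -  7866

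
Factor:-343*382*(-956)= 125260856 = 2^3*7^3 * 191^1*239^1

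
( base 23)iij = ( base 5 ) 304310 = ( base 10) 9955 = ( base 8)23343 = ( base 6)114031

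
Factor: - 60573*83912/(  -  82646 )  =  2^2*3^1*17^1* 31^( - 2)*43^ (-1) * 61^1*331^1*617^1 = 2541400788/41323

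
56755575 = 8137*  6975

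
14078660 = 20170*698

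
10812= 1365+9447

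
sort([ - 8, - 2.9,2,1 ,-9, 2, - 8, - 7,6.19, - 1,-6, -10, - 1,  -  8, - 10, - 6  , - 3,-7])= [ - 10,- 10,-9, - 8, - 8,-8, - 7,- 7 ,-6 ,-6, - 3, - 2.9,  -  1, - 1,1, 2, 2, 6.19 ] 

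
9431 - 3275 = 6156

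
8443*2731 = 23057833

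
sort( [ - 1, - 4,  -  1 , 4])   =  [ - 4, -1,  -  1,4 ]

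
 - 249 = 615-864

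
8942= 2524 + 6418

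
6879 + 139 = 7018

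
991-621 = 370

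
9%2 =1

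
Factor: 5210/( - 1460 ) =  - 521/146  =  -2^( - 1 )* 73^( - 1 )*521^1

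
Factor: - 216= - 2^3 * 3^3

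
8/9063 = 8/9063 = 0.00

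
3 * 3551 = 10653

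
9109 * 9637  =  87783433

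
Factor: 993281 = 107^1*9283^1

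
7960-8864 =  - 904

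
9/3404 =9/3404=0.00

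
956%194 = 180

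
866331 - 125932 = 740399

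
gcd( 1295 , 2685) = 5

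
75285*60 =4517100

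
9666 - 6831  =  2835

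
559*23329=13040911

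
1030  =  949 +81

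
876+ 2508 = 3384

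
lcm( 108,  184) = 4968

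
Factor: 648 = 2^3*3^4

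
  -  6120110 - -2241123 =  - 3878987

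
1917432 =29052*66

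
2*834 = 1668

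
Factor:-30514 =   -  2^1*11^1*19^1*73^1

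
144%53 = 38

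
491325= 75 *6551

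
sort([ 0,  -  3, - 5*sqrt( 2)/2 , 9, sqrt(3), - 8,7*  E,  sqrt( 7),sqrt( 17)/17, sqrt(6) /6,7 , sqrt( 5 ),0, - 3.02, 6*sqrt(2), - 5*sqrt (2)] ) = [ - 8,- 5*sqrt( 2 ), - 5*sqrt(2 ) /2, - 3.02, - 3, 0,  0,sqrt ( 17)/17,  sqrt (6 )/6, sqrt(3),  sqrt(5), sqrt( 7), 7, 6*sqrt(2 ),9,7*E]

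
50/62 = 25/31 = 0.81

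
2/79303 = 2/79303 = 0.00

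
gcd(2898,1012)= 46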